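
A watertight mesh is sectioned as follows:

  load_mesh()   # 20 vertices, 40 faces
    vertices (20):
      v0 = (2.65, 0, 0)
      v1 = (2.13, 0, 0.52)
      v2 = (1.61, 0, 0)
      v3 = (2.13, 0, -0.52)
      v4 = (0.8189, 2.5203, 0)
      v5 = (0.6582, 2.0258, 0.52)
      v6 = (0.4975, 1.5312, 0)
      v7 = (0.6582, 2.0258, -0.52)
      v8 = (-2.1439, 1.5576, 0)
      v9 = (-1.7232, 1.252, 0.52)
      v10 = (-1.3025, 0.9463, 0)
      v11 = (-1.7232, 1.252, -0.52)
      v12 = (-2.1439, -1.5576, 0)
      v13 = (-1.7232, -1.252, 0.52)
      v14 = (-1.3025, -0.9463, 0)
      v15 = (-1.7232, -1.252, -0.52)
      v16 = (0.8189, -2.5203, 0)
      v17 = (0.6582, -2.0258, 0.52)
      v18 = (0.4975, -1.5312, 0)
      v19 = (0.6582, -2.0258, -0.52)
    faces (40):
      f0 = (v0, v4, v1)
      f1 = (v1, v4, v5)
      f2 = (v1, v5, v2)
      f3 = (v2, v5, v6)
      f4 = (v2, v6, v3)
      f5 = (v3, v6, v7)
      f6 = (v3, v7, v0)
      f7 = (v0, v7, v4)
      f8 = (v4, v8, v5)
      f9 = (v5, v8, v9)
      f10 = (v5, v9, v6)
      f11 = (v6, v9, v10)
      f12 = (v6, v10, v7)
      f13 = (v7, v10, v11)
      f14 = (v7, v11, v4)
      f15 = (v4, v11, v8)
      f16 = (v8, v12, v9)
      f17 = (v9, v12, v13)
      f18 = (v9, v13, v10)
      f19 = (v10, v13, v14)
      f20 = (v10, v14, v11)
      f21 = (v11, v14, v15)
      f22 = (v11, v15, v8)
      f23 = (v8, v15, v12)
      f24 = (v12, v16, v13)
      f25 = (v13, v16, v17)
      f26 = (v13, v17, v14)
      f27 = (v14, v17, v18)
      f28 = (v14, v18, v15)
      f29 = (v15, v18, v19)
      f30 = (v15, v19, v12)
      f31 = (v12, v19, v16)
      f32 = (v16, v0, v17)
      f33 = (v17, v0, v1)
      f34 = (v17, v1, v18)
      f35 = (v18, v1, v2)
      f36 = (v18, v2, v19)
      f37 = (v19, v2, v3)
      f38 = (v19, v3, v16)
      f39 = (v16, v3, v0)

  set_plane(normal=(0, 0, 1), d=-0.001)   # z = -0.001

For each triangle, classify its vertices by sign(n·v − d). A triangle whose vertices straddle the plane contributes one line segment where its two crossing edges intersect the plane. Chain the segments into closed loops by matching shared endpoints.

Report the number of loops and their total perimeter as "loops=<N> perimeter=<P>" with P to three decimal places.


Straddling triangles (20 of 40):
  (v2,v6,v3) [++-] → (0.500639, 1.52826, -0.001)–(1.611, 0, -0.001)  len=1.8890
  (v3,v6,v7) [-+-] → (0.500639, 1.52826, -0.001)–(0.497809, 1.53215, -0.001)  len=0.0048
  (v3,v7,v0) [--+] → (2.64617, 0.00389577, -0.001)–(2.649, 0, -0.001)  len=0.0048
  (v0,v7,v4) [+-+] → (2.64617, 0.00389577, -0.001)–(0.818591, 2.51935, -0.001)  len=3.1093
  (v6,v10,v7) [++-] → (-1.29873, 0.948376, -0.001)–(0.497809, 1.53215, -0.001)  len=1.8890
  (v7,v10,v11) [-+-] → (-1.29873, 0.948376, -0.001)–(-1.30331, 0.946888, -0.001)  len=0.0048
  (v7,v11,v4) [--+] → (0.814011, 2.51786, -0.001)–(0.818591, 2.51935, -0.001)  len=0.0048
  (v4,v11,v8) [+-+] → (0.814011, 2.51786, -0.001)–(-2.14309, 1.55701, -0.001)  len=3.1093
  (v10,v14,v11) [++-] → (-1.30331, -0.942072, -0.001)–(-1.30331, 0.946888, -0.001)  len=1.8890
  (v11,v14,v15) [-+-] → (-1.30331, -0.942073, -0.001)–(-1.30331, -0.946888, -0.001)  len=0.0048
  (v11,v15,v8) [--+] → (-2.14309, 1.5522, -0.001)–(-2.14309, 1.55701, -0.001)  len=0.0048
  (v8,v15,v12) [+-+] → (-2.14309, 1.5522, -0.001)–(-2.14309, -1.55701, -0.001)  len=3.1092
  (v14,v18,v15) [++-] → (0.493229, -1.53066, -0.001)–(-1.30331, -0.946888, -0.001)  len=1.8890
  (v15,v18,v19) [-+-] → (0.493229, -1.53066, -0.001)–(0.497809, -1.53215, -0.001)  len=0.0048
  (v15,v19,v12) [--+] → (-2.13851, -1.5585, -0.001)–(-2.14309, -1.55701, -0.001)  len=0.0048
  (v12,v19,v16) [+-+] → (-2.13851, -1.5585, -0.001)–(0.818591, -2.51935, -0.001)  len=3.1093
  (v18,v2,v19) [++-] → (1.60817, -0.00389577, -0.001)–(0.497809, -1.53215, -0.001)  len=1.8890
  (v19,v2,v3) [-+-] → (1.60817, -0.00389577, -0.001)–(1.611, 0, -0.001)  len=0.0048
  (v19,v3,v16) [--+] → (0.821421, -2.51545, -0.001)–(0.818591, -2.51935, -0.001)  len=0.0048
  (v16,v3,v0) [+-+] → (0.821421, -2.51545, -0.001)–(2.649, 0, -0.001)  len=3.1093

Chained into 2 loop(s):
  loop 1: 10 segments, perimeter = 9.4691
  loop 2: 10 segments, perimeter = 15.5704
Total perimeter = 25.040

loops=2 perimeter=25.040


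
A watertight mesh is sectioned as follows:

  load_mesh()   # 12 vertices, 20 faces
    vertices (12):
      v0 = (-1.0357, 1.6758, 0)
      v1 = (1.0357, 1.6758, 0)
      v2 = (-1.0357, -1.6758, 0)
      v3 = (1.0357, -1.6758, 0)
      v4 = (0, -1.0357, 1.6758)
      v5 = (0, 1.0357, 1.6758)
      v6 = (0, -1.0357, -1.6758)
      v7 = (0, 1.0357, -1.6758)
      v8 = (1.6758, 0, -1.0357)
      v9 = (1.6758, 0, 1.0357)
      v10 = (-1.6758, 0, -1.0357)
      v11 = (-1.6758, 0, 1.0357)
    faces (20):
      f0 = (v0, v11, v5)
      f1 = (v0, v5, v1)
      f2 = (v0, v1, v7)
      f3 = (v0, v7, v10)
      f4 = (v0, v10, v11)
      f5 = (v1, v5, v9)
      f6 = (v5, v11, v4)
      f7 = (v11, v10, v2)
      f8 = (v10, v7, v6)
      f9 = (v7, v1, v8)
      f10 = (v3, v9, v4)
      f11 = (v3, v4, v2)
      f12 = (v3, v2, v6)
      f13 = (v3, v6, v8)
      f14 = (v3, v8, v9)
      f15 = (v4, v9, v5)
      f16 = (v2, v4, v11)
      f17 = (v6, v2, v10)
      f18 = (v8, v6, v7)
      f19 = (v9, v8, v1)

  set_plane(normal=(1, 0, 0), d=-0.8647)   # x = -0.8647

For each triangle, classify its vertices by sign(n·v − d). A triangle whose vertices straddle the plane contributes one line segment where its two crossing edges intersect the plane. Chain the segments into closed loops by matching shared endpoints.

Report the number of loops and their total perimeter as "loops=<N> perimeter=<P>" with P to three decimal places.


Straddling triangles (10 of 20):
  (v0,v11,v5) [--+] → (-0.8647, 0.501287, 1.34551)–(-0.8647, 1.57012, 0.276684)  len=1.5116
  (v0,v5,v1) [-++] → (-0.8647, 1.57012, 0.276684)–(-0.8647, 1.6758, 0)  len=0.2962
  (v0,v1,v7) [-++] → (-0.8647, 1.6758, 0)–(-0.8647, 1.57012, -0.276684)  len=0.2962
  (v0,v7,v10) [-+-] → (-0.8647, 1.57012, -0.276684)–(-0.8647, 0.501287, -1.34551)  len=1.5116
  (v5,v11,v4) [+-+] → (-0.8647, 0.501287, 1.34551)–(-0.8647, -0.501287, 1.34551)  len=1.0026
  (v10,v7,v6) [-++] → (-0.8647, 0.501287, -1.34551)–(-0.8647, -0.501287, -1.34551)  len=1.0026
  (v3,v4,v2) [++-] → (-0.8647, -1.57012, 0.276684)–(-0.8647, -1.6758, 0)  len=0.2962
  (v3,v2,v6) [+-+] → (-0.8647, -1.6758, 0)–(-0.8647, -1.57012, -0.276684)  len=0.2962
  (v2,v4,v11) [-+-] → (-0.8647, -1.57012, 0.276684)–(-0.8647, -0.501287, 1.34551)  len=1.5116
  (v6,v2,v10) [+--] → (-0.8647, -1.57012, -0.276684)–(-0.8647, -0.501287, -1.34551)  len=1.5116

Chained into 1 loop(s):
  loop 1: 10 segments, perimeter = 9.2361
Total perimeter = 9.236

loops=1 perimeter=9.236


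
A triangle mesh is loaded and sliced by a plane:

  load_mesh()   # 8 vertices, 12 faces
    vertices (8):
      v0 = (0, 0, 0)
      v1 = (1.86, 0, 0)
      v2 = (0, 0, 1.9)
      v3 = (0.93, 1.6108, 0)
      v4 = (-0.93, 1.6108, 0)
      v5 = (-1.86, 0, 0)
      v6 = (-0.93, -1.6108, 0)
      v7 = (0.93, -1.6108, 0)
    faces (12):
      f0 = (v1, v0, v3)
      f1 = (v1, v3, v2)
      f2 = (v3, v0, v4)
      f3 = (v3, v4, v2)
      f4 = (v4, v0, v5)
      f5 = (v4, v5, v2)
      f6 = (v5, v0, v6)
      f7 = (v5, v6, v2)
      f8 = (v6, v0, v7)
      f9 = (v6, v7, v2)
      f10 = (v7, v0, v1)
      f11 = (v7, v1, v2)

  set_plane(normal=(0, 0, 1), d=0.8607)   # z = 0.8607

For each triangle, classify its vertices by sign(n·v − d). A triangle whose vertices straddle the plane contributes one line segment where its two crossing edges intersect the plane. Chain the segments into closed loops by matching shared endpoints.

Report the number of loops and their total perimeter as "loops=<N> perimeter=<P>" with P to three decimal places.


loops=1 perimeter=6.105

Straddling triangles (6 of 12):
  (v1,v3,v2) [--+] → (0.50871, 0.881108, 0.8607)–(1.01742, 0, 0.8607)  len=1.0174
  (v3,v4,v2) [--+] → (-0.50871, 0.881108, 0.8607)–(0.50871, 0.881108, 0.8607)  len=1.0174
  (v4,v5,v2) [--+] → (-1.01742, 0, 0.8607)–(-0.50871, 0.881108, 0.8607)  len=1.0174
  (v5,v6,v2) [--+] → (-0.50871, -0.881108, 0.8607)–(-1.01742, 0, 0.8607)  len=1.0174
  (v6,v7,v2) [--+] → (0.50871, -0.881108, 0.8607)–(-0.50871, -0.881108, 0.8607)  len=1.0174
  (v7,v1,v2) [--+] → (1.01742, 0, 0.8607)–(0.50871, -0.881108, 0.8607)  len=1.0174

Chained into 1 loop(s):
  loop 1: 6 segments, perimeter = 6.1045
Total perimeter = 6.105


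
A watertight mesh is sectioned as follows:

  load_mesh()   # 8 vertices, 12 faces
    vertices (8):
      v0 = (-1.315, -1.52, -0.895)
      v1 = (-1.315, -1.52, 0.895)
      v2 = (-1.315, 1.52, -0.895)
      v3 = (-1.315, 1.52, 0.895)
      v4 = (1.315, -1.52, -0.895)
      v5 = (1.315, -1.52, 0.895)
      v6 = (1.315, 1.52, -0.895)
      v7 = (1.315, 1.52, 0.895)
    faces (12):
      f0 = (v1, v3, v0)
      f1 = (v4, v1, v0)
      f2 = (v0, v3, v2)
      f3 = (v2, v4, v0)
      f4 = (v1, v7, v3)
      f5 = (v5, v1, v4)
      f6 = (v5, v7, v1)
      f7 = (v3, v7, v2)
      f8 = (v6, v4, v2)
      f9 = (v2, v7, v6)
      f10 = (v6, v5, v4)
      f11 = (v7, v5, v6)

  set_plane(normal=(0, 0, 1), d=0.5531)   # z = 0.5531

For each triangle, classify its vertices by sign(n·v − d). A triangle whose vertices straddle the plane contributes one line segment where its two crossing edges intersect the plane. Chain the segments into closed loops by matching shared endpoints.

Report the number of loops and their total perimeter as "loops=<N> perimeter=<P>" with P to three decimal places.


Straddling triangles (8 of 12):
  (v1,v3,v0) [++-] → (-1.315, 0.939343, 0.5531)–(-1.315, -1.52, 0.5531)  len=2.4593
  (v4,v1,v0) [-+-] → (-0.812655, -1.52, 0.5531)–(-1.315, -1.52, 0.5531)  len=0.5023
  (v0,v3,v2) [-+-] → (-1.315, 0.939343, 0.5531)–(-1.315, 1.52, 0.5531)  len=0.5807
  (v5,v1,v4) [++-] → (-0.812655, -1.52, 0.5531)–(1.315, -1.52, 0.5531)  len=2.1277
  (v3,v7,v2) [++-] → (0.812655, 1.52, 0.5531)–(-1.315, 1.52, 0.5531)  len=2.1277
  (v2,v7,v6) [-+-] → (0.812655, 1.52, 0.5531)–(1.315, 1.52, 0.5531)  len=0.5023
  (v6,v5,v4) [-+-] → (1.315, -0.939343, 0.5531)–(1.315, -1.52, 0.5531)  len=0.5807
  (v7,v5,v6) [++-] → (1.315, -0.939343, 0.5531)–(1.315, 1.52, 0.5531)  len=2.4593

Chained into 1 loop(s):
  loop 1: 8 segments, perimeter = 11.3400
Total perimeter = 11.340

loops=1 perimeter=11.340


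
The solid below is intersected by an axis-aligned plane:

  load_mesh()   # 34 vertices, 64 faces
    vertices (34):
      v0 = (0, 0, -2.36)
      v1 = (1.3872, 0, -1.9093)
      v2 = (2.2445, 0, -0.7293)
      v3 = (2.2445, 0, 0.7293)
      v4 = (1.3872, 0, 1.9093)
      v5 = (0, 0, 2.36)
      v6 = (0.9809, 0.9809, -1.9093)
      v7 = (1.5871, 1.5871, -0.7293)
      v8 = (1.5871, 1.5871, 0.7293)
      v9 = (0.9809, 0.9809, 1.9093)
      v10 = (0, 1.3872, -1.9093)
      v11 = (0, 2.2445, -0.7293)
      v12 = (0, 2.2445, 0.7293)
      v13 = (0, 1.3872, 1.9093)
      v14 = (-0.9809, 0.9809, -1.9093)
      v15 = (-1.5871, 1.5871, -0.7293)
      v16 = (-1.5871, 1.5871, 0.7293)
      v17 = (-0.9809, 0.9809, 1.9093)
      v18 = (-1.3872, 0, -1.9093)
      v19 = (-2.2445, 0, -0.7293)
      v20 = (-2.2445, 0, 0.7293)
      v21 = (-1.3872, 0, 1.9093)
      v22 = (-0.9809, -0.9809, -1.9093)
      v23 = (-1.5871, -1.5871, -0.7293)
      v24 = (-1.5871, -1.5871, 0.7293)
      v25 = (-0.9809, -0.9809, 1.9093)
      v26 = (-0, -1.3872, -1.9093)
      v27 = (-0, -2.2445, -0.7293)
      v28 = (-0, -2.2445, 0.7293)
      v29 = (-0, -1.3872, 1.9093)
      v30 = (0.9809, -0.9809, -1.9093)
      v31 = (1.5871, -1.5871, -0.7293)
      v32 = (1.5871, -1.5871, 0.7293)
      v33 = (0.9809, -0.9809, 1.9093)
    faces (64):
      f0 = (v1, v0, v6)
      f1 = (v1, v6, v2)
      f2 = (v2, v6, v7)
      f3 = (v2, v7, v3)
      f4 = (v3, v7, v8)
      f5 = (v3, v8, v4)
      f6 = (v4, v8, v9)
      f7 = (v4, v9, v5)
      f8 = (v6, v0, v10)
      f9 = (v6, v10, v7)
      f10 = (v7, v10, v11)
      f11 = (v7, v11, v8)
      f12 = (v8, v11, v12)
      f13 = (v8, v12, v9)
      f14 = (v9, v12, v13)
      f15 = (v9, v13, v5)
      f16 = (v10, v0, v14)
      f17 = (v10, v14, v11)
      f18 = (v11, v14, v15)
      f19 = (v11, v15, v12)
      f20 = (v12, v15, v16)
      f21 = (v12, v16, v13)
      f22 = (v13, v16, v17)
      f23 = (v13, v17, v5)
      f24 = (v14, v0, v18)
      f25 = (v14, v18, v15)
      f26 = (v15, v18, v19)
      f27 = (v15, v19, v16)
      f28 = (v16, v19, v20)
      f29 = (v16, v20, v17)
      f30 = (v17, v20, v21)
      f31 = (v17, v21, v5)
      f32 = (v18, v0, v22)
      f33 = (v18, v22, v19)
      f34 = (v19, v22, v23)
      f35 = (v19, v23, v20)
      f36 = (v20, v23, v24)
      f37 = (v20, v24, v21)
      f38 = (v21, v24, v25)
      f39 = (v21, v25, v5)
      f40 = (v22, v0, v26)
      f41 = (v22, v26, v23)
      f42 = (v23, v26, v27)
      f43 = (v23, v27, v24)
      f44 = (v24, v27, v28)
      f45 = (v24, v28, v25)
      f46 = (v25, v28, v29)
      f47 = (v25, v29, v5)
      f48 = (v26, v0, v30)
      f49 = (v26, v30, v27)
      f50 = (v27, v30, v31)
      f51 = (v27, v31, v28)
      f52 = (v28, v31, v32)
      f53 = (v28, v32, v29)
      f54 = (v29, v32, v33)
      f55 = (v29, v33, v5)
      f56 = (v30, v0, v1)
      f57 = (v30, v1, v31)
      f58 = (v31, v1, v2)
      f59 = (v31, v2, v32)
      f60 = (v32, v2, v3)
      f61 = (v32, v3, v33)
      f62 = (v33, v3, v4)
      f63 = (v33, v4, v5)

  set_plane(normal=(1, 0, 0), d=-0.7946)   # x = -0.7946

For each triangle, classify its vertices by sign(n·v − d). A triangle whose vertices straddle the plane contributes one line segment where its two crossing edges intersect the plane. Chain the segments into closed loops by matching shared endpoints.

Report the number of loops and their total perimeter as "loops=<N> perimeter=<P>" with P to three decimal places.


loops=1 perimeter=13.067

Straddling triangles (20 of 64):
  (v10,v0,v14) [++-] → (-0.7946, 0.7946, -1.9949)–(-0.7946, 1.05807, -1.9093)  len=0.2770
  (v10,v14,v11) [+-+] → (-0.7946, 1.05807, -1.9093)–(-0.7946, 1.22089, -1.68519)  len=0.2770
  (v11,v14,v15) [+--] → (-0.7946, 1.22089, -1.68519)–(-0.7946, 1.91537, -0.7293)  len=1.1815
  (v11,v15,v12) [+-+] → (-0.7946, 1.91537, -0.7293)–(-0.7946, 1.91537, -0.000964986)  len=0.7283
  (v12,v15,v16) [+--] → (-0.7946, 1.91537, -0.000964986)–(-0.7946, 1.91537, 0.7293)  len=0.7303
  (v12,v16,v13) [+-+] → (-0.7946, 1.91537, 0.7293)–(-0.7946, 1.48728, 1.31852)  len=0.7283
  (v13,v16,v17) [+--] → (-0.7946, 1.48728, 1.31852)–(-0.7946, 1.05807, 1.9093)  len=0.7302
  (v13,v17,v5) [+-+] → (-0.7946, 1.05807, 1.9093)–(-0.7946, 0.7946, 1.9949)  len=0.2770
  (v14,v0,v18) [-+-] → (-0.7946, 0.7946, -1.9949)–(-0.7946, 0, -2.10184)  len=0.8018
  (v17,v21,v5) [--+] → (-0.7946, 0, 2.10184)–(-0.7946, 0.7946, 1.9949)  len=0.8018
  (v18,v0,v22) [-+-] → (-0.7946, 0, -2.10184)–(-0.7946, -0.7946, -1.9949)  len=0.8018
  (v21,v25,v5) [--+] → (-0.7946, -0.7946, 1.9949)–(-0.7946, 0, 2.10184)  len=0.8018
  (v22,v0,v26) [-++] → (-0.7946, -0.7946, -1.9949)–(-0.7946, -1.05807, -1.9093)  len=0.2770
  (v22,v26,v23) [-+-] → (-0.7946, -1.05807, -1.9093)–(-0.7946, -1.48728, -1.31852)  len=0.7302
  (v23,v26,v27) [-++] → (-0.7946, -1.48728, -1.31852)–(-0.7946, -1.91537, -0.7293)  len=0.7283
  (v23,v27,v24) [-+-] → (-0.7946, -1.91537, -0.7293)–(-0.7946, -1.91537, 0.000964986)  len=0.7303
  (v24,v27,v28) [-++] → (-0.7946, -1.91537, 0.000964986)–(-0.7946, -1.91537, 0.7293)  len=0.7283
  (v24,v28,v25) [-+-] → (-0.7946, -1.91537, 0.7293)–(-0.7946, -1.22089, 1.68519)  len=1.1815
  (v25,v28,v29) [-++] → (-0.7946, -1.22089, 1.68519)–(-0.7946, -1.05807, 1.9093)  len=0.2770
  (v25,v29,v5) [-++] → (-0.7946, -1.05807, 1.9093)–(-0.7946, -0.7946, 1.9949)  len=0.2770

Chained into 1 loop(s):
  loop 1: 20 segments, perimeter = 13.0665
Total perimeter = 13.067


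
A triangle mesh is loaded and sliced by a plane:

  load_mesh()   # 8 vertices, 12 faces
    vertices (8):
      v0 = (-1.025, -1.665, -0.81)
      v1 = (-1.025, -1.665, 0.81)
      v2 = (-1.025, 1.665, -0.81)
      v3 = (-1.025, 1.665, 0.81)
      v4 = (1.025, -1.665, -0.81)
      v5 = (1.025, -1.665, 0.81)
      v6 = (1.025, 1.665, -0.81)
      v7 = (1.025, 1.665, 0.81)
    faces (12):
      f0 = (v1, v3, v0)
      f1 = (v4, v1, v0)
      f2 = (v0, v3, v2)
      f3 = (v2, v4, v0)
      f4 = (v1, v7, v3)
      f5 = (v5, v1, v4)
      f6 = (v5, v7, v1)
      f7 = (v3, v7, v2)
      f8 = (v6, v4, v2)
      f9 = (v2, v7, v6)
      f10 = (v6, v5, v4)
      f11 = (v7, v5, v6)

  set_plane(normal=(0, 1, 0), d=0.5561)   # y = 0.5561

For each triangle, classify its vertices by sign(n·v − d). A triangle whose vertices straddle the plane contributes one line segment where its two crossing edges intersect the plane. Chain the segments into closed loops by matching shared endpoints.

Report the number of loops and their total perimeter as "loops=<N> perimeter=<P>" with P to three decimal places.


loops=1 perimeter=7.340

Straddling triangles (8 of 12):
  (v1,v3,v0) [-+-] → (-1.025, 0.5561, 0.81)–(-1.025, 0.5561, 0.270535)  len=0.5395
  (v0,v3,v2) [-++] → (-1.025, 0.5561, 0.270535)–(-1.025, 0.5561, -0.81)  len=1.0805
  (v2,v4,v0) [+--] → (-0.342344, 0.5561, -0.81)–(-1.025, 0.5561, -0.81)  len=0.6827
  (v1,v7,v3) [-++] → (0.342344, 0.5561, 0.81)–(-1.025, 0.5561, 0.81)  len=1.3673
  (v5,v7,v1) [-+-] → (1.025, 0.5561, 0.81)–(0.342344, 0.5561, 0.81)  len=0.6827
  (v6,v4,v2) [+-+] → (1.025, 0.5561, -0.81)–(-0.342344, 0.5561, -0.81)  len=1.3673
  (v6,v5,v4) [+--] → (1.025, 0.5561, -0.270535)–(1.025, 0.5561, -0.81)  len=0.5395
  (v7,v5,v6) [+-+] → (1.025, 0.5561, 0.81)–(1.025, 0.5561, -0.270535)  len=1.0805

Chained into 1 loop(s):
  loop 1: 8 segments, perimeter = 7.3400
Total perimeter = 7.340


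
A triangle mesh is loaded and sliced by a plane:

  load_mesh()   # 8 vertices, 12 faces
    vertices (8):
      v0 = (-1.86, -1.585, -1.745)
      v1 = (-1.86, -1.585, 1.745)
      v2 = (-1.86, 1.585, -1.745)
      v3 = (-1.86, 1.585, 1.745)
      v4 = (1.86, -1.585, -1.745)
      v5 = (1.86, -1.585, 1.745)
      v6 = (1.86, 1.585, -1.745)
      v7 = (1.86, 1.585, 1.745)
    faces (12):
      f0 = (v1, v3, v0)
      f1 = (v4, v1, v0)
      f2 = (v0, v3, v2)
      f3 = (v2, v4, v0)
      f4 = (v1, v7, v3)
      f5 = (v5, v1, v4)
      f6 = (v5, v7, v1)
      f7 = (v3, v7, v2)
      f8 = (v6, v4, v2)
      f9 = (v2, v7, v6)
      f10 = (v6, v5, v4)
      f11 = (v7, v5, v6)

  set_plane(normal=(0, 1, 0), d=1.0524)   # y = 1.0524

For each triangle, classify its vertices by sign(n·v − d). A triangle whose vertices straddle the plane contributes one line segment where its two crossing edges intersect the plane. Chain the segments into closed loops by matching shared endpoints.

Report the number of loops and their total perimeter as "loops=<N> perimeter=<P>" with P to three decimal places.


Straddling triangles (8 of 12):
  (v1,v3,v0) [-+-] → (-1.86, 1.0524, 1.745)–(-1.86, 1.0524, 1.15864)  len=0.5864
  (v0,v3,v2) [-++] → (-1.86, 1.0524, 1.15864)–(-1.86, 1.0524, -1.745)  len=2.9036
  (v2,v4,v0) [+--] → (-1.23499, 1.0524, -1.745)–(-1.86, 1.0524, -1.745)  len=0.6250
  (v1,v7,v3) [-++] → (1.23499, 1.0524, 1.745)–(-1.86, 1.0524, 1.745)  len=3.0950
  (v5,v7,v1) [-+-] → (1.86, 1.0524, 1.745)–(1.23499, 1.0524, 1.745)  len=0.6250
  (v6,v4,v2) [+-+] → (1.86, 1.0524, -1.745)–(-1.23499, 1.0524, -1.745)  len=3.0950
  (v6,v5,v4) [+--] → (1.86, 1.0524, -1.15864)–(1.86, 1.0524, -1.745)  len=0.5864
  (v7,v5,v6) [+-+] → (1.86, 1.0524, 1.745)–(1.86, 1.0524, -1.15864)  len=2.9036

Chained into 1 loop(s):
  loop 1: 8 segments, perimeter = 14.4200
Total perimeter = 14.420

loops=1 perimeter=14.420


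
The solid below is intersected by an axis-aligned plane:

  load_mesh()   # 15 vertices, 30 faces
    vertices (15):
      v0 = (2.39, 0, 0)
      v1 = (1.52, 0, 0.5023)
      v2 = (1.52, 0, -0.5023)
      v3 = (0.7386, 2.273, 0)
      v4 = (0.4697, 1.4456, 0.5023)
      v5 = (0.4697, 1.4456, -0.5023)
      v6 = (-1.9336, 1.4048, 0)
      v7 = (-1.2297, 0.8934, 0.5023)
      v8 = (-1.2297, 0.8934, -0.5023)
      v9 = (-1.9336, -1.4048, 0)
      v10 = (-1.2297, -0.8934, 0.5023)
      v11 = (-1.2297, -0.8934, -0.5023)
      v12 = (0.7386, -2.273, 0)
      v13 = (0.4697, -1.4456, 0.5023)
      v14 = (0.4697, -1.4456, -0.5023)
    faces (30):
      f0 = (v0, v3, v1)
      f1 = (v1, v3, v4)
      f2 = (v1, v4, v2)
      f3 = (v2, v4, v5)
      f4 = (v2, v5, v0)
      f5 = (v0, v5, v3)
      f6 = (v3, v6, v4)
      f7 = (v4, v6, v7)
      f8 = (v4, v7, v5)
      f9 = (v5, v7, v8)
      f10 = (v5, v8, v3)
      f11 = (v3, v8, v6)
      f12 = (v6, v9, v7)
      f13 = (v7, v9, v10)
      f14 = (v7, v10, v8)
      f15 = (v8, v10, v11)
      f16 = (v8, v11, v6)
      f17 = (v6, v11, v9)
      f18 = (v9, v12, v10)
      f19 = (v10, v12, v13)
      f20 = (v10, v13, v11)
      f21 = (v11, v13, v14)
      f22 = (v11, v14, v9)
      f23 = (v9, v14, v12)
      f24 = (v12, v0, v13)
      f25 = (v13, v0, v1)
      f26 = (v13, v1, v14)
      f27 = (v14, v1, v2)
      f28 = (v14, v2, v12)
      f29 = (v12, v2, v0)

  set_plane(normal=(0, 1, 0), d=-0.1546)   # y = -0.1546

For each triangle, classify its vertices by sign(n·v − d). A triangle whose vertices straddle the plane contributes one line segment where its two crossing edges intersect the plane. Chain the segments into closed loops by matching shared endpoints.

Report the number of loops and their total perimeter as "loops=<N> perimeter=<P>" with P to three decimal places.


loops=2 perimeter=5.748

Straddling triangles (12 of 30):
  (v6,v9,v7) [+-+] → (-1.9336, -0.1546, 0)–(-1.55068, -0.1546, 0.273247)  len=0.4704
  (v7,v9,v10) [+--] → (-1.55068, -0.1546, 0.273247)–(-1.2297, -0.1546, 0.5023)  len=0.3943
  (v7,v10,v8) [+-+] → (-1.2297, -0.1546, 0.5023)–(-1.2297, -0.1546, 0.0869214)  len=0.4154
  (v8,v10,v11) [+--] → (-1.2297, -0.1546, 0.0869214)–(-1.2297, -0.1546, -0.5023)  len=0.5892
  (v8,v11,v6) [+-+] → (-1.2297, -0.1546, -0.5023)–(-1.45598, -0.1546, -0.340826)  len=0.2780
  (v6,v11,v9) [+--] → (-1.45598, -0.1546, -0.340826)–(-1.9336, -0.1546, 0)  len=0.5868
  (v12,v0,v13) [-+-] → (2.27768, -0.1546, 0)–(2.18463, -0.1546, 0.0537186)  len=0.1074
  (v13,v0,v1) [-++] → (2.18463, -0.1546, 0.0537186)–(1.40768, -0.1546, 0.5023)  len=0.8972
  (v13,v1,v14) [-+-] → (1.40768, -0.1546, 0.5023)–(1.40768, -0.1546, 0.394863)  len=0.1074
  (v14,v1,v2) [-++] → (1.40768, -0.1546, 0.394863)–(1.40768, -0.1546, -0.5023)  len=0.8972
  (v14,v2,v12) [-+-] → (1.40768, -0.1546, -0.5023)–(1.46685, -0.1546, -0.468136)  len=0.0683
  (v12,v2,v0) [-++] → (1.46685, -0.1546, -0.468136)–(2.27768, -0.1546, 0)  len=0.9363

Chained into 2 loop(s):
  loop 1: 6 segments, perimeter = 2.7341
  loop 2: 6 segments, perimeter = 3.0138
Total perimeter = 5.748


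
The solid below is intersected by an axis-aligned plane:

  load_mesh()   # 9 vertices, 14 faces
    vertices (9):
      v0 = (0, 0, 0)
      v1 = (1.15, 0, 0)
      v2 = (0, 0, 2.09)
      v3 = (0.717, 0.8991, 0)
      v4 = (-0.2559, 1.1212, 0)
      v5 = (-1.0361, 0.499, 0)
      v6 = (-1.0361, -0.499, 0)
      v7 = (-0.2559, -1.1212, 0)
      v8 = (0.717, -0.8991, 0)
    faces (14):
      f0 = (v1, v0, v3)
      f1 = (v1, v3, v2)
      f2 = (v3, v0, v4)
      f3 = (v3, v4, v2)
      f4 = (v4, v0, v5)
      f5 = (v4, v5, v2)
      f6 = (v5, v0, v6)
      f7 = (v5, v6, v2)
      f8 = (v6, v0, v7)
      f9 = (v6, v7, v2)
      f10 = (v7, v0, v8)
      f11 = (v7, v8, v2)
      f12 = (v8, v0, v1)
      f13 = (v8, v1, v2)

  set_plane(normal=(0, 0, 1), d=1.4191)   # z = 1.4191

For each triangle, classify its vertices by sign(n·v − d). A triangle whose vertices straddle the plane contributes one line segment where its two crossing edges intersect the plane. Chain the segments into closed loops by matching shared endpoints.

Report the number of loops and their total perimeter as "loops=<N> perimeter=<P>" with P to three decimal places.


loops=1 perimeter=2.242

Straddling triangles (7 of 14):
  (v1,v3,v2) [--+] → (0.23016, 0.288615, 1.4191)–(0.369156, 0, 1.4191)  len=0.3203
  (v3,v4,v2) [--+] → (-0.0821451, 0.359911, 1.4191)–(0.23016, 0.288615, 1.4191)  len=0.3203
  (v4,v5,v2) [--+] → (-0.332593, 0.160181, 1.4191)–(-0.0821451, 0.359911, 1.4191)  len=0.3203
  (v5,v6,v2) [--+] → (-0.332593, -0.160181, 1.4191)–(-0.332593, 0.160181, 1.4191)  len=0.3204
  (v6,v7,v2) [--+] → (-0.0821451, -0.359911, 1.4191)–(-0.332593, -0.160181, 1.4191)  len=0.3203
  (v7,v8,v2) [--+] → (0.23016, -0.288615, 1.4191)–(-0.0821451, -0.359911, 1.4191)  len=0.3203
  (v8,v1,v2) [--+] → (0.369156, 0, 1.4191)–(0.23016, -0.288615, 1.4191)  len=0.3203

Chained into 1 loop(s):
  loop 1: 7 segments, perimeter = 2.2424
Total perimeter = 2.242


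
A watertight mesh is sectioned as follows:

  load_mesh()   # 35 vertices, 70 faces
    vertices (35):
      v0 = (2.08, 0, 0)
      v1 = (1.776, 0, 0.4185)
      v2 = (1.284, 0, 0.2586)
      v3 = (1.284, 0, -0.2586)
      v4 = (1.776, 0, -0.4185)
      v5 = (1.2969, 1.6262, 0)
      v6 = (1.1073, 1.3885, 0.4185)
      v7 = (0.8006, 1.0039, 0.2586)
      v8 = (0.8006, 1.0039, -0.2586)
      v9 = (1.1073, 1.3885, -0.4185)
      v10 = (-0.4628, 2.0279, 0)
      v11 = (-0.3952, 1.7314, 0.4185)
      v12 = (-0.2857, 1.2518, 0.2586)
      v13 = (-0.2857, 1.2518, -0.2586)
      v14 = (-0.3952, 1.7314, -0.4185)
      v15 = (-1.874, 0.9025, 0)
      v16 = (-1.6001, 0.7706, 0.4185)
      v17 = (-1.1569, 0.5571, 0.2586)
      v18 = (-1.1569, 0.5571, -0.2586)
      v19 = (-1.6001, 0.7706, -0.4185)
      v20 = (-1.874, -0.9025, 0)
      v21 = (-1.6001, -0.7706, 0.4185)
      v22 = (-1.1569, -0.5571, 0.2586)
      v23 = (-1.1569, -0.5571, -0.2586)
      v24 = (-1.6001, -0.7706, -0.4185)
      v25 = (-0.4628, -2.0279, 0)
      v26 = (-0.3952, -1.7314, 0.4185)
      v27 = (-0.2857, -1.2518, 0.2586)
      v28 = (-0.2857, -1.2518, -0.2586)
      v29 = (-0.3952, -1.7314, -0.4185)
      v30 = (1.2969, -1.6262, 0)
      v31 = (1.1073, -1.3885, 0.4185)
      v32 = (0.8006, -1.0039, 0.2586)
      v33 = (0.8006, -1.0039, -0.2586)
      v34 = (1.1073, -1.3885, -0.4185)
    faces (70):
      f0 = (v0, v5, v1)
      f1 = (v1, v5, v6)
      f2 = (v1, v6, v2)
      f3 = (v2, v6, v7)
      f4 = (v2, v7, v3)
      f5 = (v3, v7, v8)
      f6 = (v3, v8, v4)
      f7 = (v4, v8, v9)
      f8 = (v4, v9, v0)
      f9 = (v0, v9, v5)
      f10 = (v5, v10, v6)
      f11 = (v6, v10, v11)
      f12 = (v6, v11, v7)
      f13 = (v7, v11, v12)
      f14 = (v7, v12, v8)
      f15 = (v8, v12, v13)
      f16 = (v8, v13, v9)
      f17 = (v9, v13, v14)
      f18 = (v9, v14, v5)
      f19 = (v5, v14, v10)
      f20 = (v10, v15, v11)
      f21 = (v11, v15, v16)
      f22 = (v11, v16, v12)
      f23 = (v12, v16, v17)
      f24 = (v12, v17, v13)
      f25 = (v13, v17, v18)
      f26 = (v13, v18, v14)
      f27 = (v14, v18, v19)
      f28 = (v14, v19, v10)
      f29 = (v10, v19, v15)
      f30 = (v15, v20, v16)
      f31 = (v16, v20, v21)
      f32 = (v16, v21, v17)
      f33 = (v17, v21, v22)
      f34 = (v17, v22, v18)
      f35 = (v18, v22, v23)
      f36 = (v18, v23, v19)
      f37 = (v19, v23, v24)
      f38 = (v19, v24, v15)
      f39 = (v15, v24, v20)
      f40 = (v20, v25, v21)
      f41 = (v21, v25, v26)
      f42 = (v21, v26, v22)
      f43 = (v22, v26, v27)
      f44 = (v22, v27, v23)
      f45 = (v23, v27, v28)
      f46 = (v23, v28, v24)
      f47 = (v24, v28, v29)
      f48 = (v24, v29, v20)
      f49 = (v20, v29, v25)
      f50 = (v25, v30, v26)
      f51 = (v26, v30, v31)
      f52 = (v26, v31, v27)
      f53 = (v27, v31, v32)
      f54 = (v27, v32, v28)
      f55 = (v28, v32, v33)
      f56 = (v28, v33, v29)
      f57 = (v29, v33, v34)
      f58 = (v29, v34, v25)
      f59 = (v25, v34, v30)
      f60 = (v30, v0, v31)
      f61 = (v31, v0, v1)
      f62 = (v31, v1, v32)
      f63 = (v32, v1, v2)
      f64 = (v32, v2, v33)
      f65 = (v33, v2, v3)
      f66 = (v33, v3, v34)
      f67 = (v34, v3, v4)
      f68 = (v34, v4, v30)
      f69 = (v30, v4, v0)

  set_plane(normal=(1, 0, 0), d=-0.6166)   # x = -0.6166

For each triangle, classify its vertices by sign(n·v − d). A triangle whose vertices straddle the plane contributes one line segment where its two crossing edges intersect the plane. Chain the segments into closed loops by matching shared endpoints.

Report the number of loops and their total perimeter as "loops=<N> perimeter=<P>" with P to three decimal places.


Straddling triangles (20 of 70):
  (v10,v15,v11) [+-+] → (-0.6166, 1.90525, 0)–(-0.6166, 1.6073, 0.355844)  len=0.4641
  (v11,v15,v16) [+--] → (-0.6166, 1.6073, 0.355844)–(-0.6166, 1.55485, 0.4185)  len=0.0817
  (v11,v16,v12) [+-+] → (-0.6166, 1.55485, 0.4185)–(-0.6166, 1.13066, 0.298855)  len=0.4407
  (v12,v16,v17) [+--] → (-0.6166, 1.13066, 0.298855)–(-0.6166, 0.987938, 0.2586)  len=0.1483
  (v12,v17,v13) [+-+] → (-0.6166, 0.987938, 0.2586)–(-0.6166, 0.987938, -0.0621566)  len=0.3208
  (v13,v17,v18) [+--] → (-0.6166, 0.987938, -0.0621566)–(-0.6166, 0.987938, -0.2586)  len=0.1964
  (v13,v18,v14) [+-+] → (-0.6166, 0.987938, -0.2586)–(-0.6166, 1.39007, -0.372023)  len=0.4178
  (v14,v18,v19) [+--] → (-0.6166, 1.39007, -0.372023)–(-0.6166, 1.55485, -0.4185)  len=0.1712
  (v14,v19,v10) [+-+] → (-0.6166, 1.55485, -0.4185)–(-0.6166, 1.85787, -0.0565948)  len=0.4720
  (v10,v19,v15) [+--] → (-0.6166, 1.85787, -0.0565948)–(-0.6166, 1.90525, 0)  len=0.0738
  (v20,v25,v21) [-+-] → (-0.6166, -1.90525, 0)–(-0.6166, -1.85787, 0.0565948)  len=0.0738
  (v21,v25,v26) [-++] → (-0.6166, -1.85787, 0.0565948)–(-0.6166, -1.55485, 0.4185)  len=0.4720
  (v21,v26,v22) [-+-] → (-0.6166, -1.55485, 0.4185)–(-0.6166, -1.39007, 0.372023)  len=0.1712
  (v22,v26,v27) [-++] → (-0.6166, -1.39007, 0.372023)–(-0.6166, -0.987938, 0.2586)  len=0.4178
  (v22,v27,v23) [-+-] → (-0.6166, -0.987938, 0.2586)–(-0.6166, -0.987938, 0.0621566)  len=0.1964
  (v23,v27,v28) [-++] → (-0.6166, -0.987938, 0.0621566)–(-0.6166, -0.987938, -0.2586)  len=0.3208
  (v23,v28,v24) [-+-] → (-0.6166, -0.987938, -0.2586)–(-0.6166, -1.13066, -0.298855)  len=0.1483
  (v24,v28,v29) [-++] → (-0.6166, -1.13066, -0.298855)–(-0.6166, -1.55485, -0.4185)  len=0.4407
  (v24,v29,v20) [-+-] → (-0.6166, -1.55485, -0.4185)–(-0.6166, -1.6073, -0.355844)  len=0.0817
  (v20,v29,v25) [-++] → (-0.6166, -1.6073, -0.355844)–(-0.6166, -1.90525, 0)  len=0.4641

Chained into 2 loop(s):
  loop 1: 10 segments, perimeter = 2.7869
  loop 2: 10 segments, perimeter = 2.7869
Total perimeter = 5.574

loops=2 perimeter=5.574


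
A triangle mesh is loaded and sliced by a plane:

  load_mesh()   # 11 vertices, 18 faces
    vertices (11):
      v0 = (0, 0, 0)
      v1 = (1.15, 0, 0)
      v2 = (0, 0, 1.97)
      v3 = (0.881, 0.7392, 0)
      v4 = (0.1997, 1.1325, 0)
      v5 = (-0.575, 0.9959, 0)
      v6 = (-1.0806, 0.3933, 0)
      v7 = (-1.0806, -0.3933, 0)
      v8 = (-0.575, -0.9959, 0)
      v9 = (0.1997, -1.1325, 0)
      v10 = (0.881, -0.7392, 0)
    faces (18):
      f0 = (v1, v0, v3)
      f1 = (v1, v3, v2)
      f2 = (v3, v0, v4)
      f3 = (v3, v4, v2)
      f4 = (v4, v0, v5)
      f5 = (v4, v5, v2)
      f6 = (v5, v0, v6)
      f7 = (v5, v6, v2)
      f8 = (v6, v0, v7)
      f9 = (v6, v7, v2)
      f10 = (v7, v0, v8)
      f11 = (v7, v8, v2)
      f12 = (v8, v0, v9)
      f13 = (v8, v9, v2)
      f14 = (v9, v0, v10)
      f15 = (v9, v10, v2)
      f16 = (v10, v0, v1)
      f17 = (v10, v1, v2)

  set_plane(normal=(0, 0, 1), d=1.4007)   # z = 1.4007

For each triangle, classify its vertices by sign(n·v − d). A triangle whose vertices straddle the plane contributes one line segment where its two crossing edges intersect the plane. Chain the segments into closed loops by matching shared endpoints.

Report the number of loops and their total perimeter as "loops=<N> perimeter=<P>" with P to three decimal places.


loops=1 perimeter=2.046

Straddling triangles (9 of 18):
  (v1,v3,v2) [--+] → (0.254596, 0.213618, 1.4007)–(0.332332, 0, 1.4007)  len=0.2273
  (v3,v4,v2) [--+] → (0.0577103, 0.327275, 1.4007)–(0.254596, 0.213618, 1.4007)  len=0.2273
  (v4,v5,v2) [--+] → (-0.166166, 0.2878, 1.4007)–(0.0577103, 0.327275, 1.4007)  len=0.2273
  (v5,v6,v2) [--+] → (-0.312277, 0.113658, 1.4007)–(-0.166166, 0.2878, 1.4007)  len=0.2273
  (v6,v7,v2) [--+] → (-0.312277, -0.113658, 1.4007)–(-0.312277, 0.113658, 1.4007)  len=0.2273
  (v7,v8,v2) [--+] → (-0.166166, -0.2878, 1.4007)–(-0.312277, -0.113658, 1.4007)  len=0.2273
  (v8,v9,v2) [--+] → (0.0577103, -0.327275, 1.4007)–(-0.166166, -0.2878, 1.4007)  len=0.2273
  (v9,v10,v2) [--+] → (0.254596, -0.213618, 1.4007)–(0.0577103, -0.327275, 1.4007)  len=0.2273
  (v10,v1,v2) [--+] → (0.332332, 0, 1.4007)–(0.254596, -0.213618, 1.4007)  len=0.2273

Chained into 1 loop(s):
  loop 1: 9 segments, perimeter = 2.0459
Total perimeter = 2.046


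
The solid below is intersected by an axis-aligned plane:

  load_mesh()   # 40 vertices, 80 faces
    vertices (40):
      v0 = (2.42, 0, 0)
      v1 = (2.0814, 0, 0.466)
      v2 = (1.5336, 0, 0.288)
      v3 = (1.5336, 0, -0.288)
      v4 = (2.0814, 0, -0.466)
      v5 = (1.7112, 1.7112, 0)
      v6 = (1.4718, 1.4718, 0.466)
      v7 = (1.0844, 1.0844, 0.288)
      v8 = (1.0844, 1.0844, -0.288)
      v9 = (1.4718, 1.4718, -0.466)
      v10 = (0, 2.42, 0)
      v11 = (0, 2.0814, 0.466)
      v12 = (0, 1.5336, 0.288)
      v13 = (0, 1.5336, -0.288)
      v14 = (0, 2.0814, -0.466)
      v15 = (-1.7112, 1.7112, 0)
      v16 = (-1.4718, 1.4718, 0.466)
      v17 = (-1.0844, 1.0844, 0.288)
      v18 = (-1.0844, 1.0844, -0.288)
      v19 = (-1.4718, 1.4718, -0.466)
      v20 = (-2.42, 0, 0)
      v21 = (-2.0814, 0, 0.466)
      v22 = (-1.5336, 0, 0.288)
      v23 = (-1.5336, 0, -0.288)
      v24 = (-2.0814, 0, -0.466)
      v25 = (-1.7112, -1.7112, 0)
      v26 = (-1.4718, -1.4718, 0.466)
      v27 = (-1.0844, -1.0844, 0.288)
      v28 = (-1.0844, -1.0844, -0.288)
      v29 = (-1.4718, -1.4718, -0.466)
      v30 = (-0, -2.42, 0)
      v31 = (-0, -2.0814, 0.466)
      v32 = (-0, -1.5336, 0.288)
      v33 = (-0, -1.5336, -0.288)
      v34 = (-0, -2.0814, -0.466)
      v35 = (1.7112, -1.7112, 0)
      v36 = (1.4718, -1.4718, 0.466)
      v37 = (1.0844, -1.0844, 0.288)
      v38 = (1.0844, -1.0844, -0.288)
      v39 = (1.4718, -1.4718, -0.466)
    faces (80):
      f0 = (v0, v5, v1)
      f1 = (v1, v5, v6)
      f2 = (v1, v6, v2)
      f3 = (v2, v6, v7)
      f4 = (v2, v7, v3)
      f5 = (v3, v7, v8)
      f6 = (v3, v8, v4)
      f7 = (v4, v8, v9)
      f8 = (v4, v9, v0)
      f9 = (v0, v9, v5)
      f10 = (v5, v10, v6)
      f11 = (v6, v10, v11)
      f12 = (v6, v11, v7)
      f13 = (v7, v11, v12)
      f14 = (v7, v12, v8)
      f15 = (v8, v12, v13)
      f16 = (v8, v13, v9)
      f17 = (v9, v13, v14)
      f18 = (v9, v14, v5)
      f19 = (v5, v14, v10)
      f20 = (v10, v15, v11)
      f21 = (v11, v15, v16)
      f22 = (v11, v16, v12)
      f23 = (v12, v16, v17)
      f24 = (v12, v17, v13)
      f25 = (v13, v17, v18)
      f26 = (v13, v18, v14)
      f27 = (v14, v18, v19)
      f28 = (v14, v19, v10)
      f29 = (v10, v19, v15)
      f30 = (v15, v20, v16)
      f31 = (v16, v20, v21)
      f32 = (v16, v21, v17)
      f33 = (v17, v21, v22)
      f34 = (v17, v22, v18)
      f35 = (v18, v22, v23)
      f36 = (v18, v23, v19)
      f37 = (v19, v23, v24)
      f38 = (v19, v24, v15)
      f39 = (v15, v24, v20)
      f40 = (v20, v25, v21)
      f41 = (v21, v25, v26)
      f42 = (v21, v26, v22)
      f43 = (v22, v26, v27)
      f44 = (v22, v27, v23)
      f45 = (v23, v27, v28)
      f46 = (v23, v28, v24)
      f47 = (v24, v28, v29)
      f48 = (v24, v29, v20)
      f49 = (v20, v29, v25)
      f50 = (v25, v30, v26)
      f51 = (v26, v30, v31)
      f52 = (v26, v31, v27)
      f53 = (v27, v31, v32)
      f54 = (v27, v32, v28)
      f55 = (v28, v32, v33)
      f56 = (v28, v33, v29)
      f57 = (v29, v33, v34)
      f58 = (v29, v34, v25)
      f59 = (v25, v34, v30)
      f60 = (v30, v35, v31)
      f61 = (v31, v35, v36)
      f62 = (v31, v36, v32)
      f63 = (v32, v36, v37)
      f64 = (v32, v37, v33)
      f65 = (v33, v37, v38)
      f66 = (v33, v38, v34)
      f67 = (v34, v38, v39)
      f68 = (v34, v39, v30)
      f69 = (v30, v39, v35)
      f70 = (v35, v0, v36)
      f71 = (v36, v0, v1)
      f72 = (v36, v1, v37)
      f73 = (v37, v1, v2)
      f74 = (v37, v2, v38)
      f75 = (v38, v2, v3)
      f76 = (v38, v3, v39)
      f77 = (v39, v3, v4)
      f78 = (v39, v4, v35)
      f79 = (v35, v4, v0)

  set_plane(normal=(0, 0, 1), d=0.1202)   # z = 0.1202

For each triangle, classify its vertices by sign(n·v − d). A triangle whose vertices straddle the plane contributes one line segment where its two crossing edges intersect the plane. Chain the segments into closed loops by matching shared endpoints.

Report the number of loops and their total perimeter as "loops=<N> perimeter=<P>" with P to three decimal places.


loops=2 perimeter=23.673

Straddling triangles (32 of 80):
  (v0,v5,v1) [--+] → (1.80669, 1.26981, 0.1202)–(2.33266, 0, 0.1202)  len=1.3744
  (v1,v5,v6) [+-+] → (1.80669, 1.26981, 0.1202)–(1.64945, 1.64945, 0.1202)  len=0.4109
  (v2,v7,v3) [++-] → (1.21526, 0.768493, 0.1202)–(1.5336, 0, 0.1202)  len=0.8318
  (v3,v7,v8) [-+-] → (1.21526, 0.768493, 0.1202)–(1.0844, 1.0844, 0.1202)  len=0.3419
  (v5,v10,v6) [--+] → (0.379636, 2.17542, 0.1202)–(1.64945, 1.64945, 0.1202)  len=1.3744
  (v6,v10,v11) [+-+] → (0.379636, 2.17542, 0.1202)–(0, 2.33266, 0.1202)  len=0.4109
  (v7,v12,v8) [++-] → (0.315907, 1.40274, 0.1202)–(1.0844, 1.0844, 0.1202)  len=0.8318
  (v8,v12,v13) [-+-] → (0.315907, 1.40274, 0.1202)–(0, 1.5336, 0.1202)  len=0.3419
  (v10,v15,v11) [--+] → (-1.26981, 1.80669, 0.1202)–(0, 2.33266, 0.1202)  len=1.3744
  (v11,v15,v16) [+-+] → (-1.26981, 1.80669, 0.1202)–(-1.64945, 1.64945, 0.1202)  len=0.4109
  (v12,v17,v13) [++-] → (-0.768493, 1.21526, 0.1202)–(0, 1.5336, 0.1202)  len=0.8318
  (v13,v17,v18) [-+-] → (-0.768493, 1.21526, 0.1202)–(-1.0844, 1.0844, 0.1202)  len=0.3419
  (v15,v20,v16) [--+] → (-2.17542, 0.379636, 0.1202)–(-1.64945, 1.64945, 0.1202)  len=1.3744
  (v16,v20,v21) [+-+] → (-2.17542, 0.379636, 0.1202)–(-2.33266, 0, 0.1202)  len=0.4109
  (v17,v22,v18) [++-] → (-1.40274, 0.315907, 0.1202)–(-1.0844, 1.0844, 0.1202)  len=0.8318
  (v18,v22,v23) [-+-] → (-1.40274, 0.315907, 0.1202)–(-1.5336, 0, 0.1202)  len=0.3419
  (v20,v25,v21) [--+] → (-1.80669, -1.26981, 0.1202)–(-2.33266, 0, 0.1202)  len=1.3744
  (v21,v25,v26) [+-+] → (-1.80669, -1.26981, 0.1202)–(-1.64945, -1.64945, 0.1202)  len=0.4109
  (v22,v27,v23) [++-] → (-1.21526, -0.768493, 0.1202)–(-1.5336, 0, 0.1202)  len=0.8318
  (v23,v27,v28) [-+-] → (-1.21526, -0.768493, 0.1202)–(-1.0844, -1.0844, 0.1202)  len=0.3419
  (v25,v30,v26) [--+] → (-0.379636, -2.17542, 0.1202)–(-1.64945, -1.64945, 0.1202)  len=1.3744
  (v26,v30,v31) [+-+] → (-0.379636, -2.17542, 0.1202)–(0, -2.33266, 0.1202)  len=0.4109
  (v27,v32,v28) [++-] → (-0.315907, -1.40274, 0.1202)–(-1.0844, -1.0844, 0.1202)  len=0.8318
  (v28,v32,v33) [-+-] → (-0.315907, -1.40274, 0.1202)–(0, -1.5336, 0.1202)  len=0.3419
  (v30,v35,v31) [--+] → (1.26981, -1.80669, 0.1202)–(0, -2.33266, 0.1202)  len=1.3744
  (v31,v35,v36) [+-+] → (1.26981, -1.80669, 0.1202)–(1.64945, -1.64945, 0.1202)  len=0.4109
  (v32,v37,v33) [++-] → (0.768493, -1.21526, 0.1202)–(0, -1.5336, 0.1202)  len=0.8318
  (v33,v37,v38) [-+-] → (0.768493, -1.21526, 0.1202)–(1.0844, -1.0844, 0.1202)  len=0.3419
  (v35,v0,v36) [--+] → (2.17542, -0.379636, 0.1202)–(1.64945, -1.64945, 0.1202)  len=1.3744
  (v36,v0,v1) [+-+] → (2.17542, -0.379636, 0.1202)–(2.33266, 0, 0.1202)  len=0.4109
  (v37,v2,v38) [++-] → (1.40274, -0.315907, 0.1202)–(1.0844, -1.0844, 0.1202)  len=0.8318
  (v38,v2,v3) [-+-] → (1.40274, -0.315907, 0.1202)–(1.5336, 0, 0.1202)  len=0.3419

Chained into 2 loop(s):
  loop 1: 16 segments, perimeter = 14.2828
  loop 2: 16 segments, perimeter = 9.3901
Total perimeter = 23.673


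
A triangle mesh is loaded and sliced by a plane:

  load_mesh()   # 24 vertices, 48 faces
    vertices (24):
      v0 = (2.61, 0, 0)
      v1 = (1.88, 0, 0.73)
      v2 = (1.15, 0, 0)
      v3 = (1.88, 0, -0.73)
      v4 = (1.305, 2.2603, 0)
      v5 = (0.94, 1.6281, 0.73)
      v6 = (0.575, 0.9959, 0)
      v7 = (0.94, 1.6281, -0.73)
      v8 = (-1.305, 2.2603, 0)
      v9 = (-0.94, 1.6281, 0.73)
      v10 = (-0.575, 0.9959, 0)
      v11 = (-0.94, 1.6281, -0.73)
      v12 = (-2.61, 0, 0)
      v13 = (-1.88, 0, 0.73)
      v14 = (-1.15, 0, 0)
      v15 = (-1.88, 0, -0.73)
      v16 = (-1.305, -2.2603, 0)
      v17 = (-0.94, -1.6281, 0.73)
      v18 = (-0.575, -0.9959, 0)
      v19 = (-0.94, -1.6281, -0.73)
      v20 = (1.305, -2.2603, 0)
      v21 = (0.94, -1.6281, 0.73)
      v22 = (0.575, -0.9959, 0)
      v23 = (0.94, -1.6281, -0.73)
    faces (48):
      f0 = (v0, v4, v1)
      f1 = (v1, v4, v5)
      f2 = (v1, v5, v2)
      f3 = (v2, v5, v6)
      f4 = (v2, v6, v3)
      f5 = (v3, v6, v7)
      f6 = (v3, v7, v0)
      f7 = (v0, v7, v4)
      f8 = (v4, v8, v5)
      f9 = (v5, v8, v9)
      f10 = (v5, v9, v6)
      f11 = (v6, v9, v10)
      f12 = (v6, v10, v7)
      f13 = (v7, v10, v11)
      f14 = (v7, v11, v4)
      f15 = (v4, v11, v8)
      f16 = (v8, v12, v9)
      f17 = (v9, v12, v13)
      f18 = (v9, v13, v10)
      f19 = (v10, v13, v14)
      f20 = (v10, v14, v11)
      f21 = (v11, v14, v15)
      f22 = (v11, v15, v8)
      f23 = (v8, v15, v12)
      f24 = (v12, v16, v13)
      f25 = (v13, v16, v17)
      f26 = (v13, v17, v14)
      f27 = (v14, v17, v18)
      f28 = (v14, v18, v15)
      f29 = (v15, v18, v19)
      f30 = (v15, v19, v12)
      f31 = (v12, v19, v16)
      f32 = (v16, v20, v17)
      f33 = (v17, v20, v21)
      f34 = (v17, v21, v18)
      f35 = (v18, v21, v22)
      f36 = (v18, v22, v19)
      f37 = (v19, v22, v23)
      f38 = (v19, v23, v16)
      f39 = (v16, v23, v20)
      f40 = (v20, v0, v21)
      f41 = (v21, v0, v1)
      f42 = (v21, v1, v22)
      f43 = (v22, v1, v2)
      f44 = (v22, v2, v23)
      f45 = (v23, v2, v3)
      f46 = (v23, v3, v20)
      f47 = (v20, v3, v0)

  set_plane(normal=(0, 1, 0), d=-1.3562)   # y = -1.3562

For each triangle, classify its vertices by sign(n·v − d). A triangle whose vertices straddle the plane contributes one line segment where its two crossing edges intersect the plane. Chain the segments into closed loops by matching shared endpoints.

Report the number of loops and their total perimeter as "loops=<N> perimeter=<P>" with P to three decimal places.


Straddling triangles (18 of 48):
  (v12,v16,v13) [+-+] → (-1.82699, -1.3562, 0)–(-1.53499, -1.3562, 0.291994)  len=0.4129
  (v13,v16,v17) [+--] → (-1.53499, -1.3562, 0.291994)–(-1.09698, -1.3562, 0.73)  len=0.6194
  (v13,v17,v14) [+-+] → (-1.09698, -1.3562, 0.73)–(-0.975071, -1.3562, 0.608087)  len=0.1724
  (v14,v17,v18) [+-+] → (-0.975071, -1.3562, 0.608087)–(-0.783019, -1.3562, 0.416038)  len=0.2716
  (v15,v18,v19) [++-] → (-0.783019, -1.3562, -0.416038)–(-1.09698, -1.3562, -0.73)  len=0.4440
  (v15,v19,v12) [+-+] → (-1.09698, -1.3562, -0.73)–(-1.2189, -1.3562, -0.608087)  len=0.1724
  (v12,v19,v16) [+--] → (-1.2189, -1.3562, -0.608087)–(-1.82699, -1.3562, 0)  len=0.8600
  (v17,v21,v18) [--+] → (0.288421, -1.3562, 0.416038)–(-0.783019, -1.3562, 0.416038)  len=1.0714
  (v18,v21,v22) [+-+] → (0.288421, -1.3562, 0.416038)–(0.783019, -1.3562, 0.416038)  len=0.4946
  (v18,v22,v19) [++-] → (-0.288421, -1.3562, -0.416038)–(-0.783019, -1.3562, -0.416038)  len=0.4946
  (v19,v22,v23) [-+-] → (-0.288421, -1.3562, -0.416038)–(0.783019, -1.3562, -0.416038)  len=1.0714
  (v20,v0,v21) [-+-] → (1.82699, -1.3562, 0)–(1.2189, -1.3562, 0.608087)  len=0.8600
  (v21,v0,v1) [-++] → (1.2189, -1.3562, 0.608087)–(1.09698, -1.3562, 0.73)  len=0.1724
  (v21,v1,v22) [-++] → (1.09698, -1.3562, 0.73)–(0.783019, -1.3562, 0.416038)  len=0.4440
  (v22,v2,v23) [++-] → (0.975071, -1.3562, -0.608087)–(0.783019, -1.3562, -0.416038)  len=0.2716
  (v23,v2,v3) [-++] → (0.975071, -1.3562, -0.608087)–(1.09698, -1.3562, -0.73)  len=0.1724
  (v23,v3,v20) [-+-] → (1.09698, -1.3562, -0.73)–(1.53499, -1.3562, -0.291994)  len=0.6194
  (v20,v3,v0) [-++] → (1.53499, -1.3562, -0.291994)–(1.82699, -1.3562, 0)  len=0.4129

Chained into 1 loop(s):
  loop 1: 18 segments, perimeter = 9.0376
Total perimeter = 9.038

loops=1 perimeter=9.038
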